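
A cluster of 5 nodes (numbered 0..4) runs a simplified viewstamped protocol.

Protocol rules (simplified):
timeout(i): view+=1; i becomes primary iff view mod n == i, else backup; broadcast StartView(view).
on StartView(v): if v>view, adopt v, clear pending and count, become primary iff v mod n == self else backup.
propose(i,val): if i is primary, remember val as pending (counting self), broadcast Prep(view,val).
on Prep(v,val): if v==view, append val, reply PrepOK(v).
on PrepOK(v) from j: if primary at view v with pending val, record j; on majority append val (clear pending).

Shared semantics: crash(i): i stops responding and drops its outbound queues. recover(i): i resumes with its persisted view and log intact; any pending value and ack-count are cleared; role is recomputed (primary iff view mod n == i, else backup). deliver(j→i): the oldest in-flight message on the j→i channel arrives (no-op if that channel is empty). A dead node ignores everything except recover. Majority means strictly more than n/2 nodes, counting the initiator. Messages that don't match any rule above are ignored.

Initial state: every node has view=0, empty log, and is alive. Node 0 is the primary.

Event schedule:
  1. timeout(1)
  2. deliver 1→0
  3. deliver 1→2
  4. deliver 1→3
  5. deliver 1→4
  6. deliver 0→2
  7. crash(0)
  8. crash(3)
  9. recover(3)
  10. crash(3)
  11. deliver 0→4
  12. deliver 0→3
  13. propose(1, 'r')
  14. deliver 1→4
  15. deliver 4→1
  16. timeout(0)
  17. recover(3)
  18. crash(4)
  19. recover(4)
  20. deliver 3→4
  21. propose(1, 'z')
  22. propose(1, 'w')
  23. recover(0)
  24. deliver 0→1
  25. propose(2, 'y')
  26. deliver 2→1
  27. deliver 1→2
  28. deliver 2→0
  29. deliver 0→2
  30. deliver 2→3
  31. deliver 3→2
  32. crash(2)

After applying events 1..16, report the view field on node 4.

after 1 — timeout(1): n1:prim/v1/[-]
after 2 — deliver 1→0: n0:back/v1/[-]
after 3 — deliver 1→2: n2:back/v1/[-]
after 4 — deliver 1→3: n3:back/v1/[-]
after 5 — deliver 1→4: n4:back/v1/[-]
after 6 — deliver 0→2: ·
after 7 — crash(0): n0:✗back/v1/[-]
after 8 — crash(3): n3:✗back/v1/[-]
after 9 — recover(3): n3:back/v1/[-]
after 10 — crash(3): n3:✗back/v1/[-]
after 11 — deliver 0→4: ·
after 12 — deliver 0→3: ·
after 13 — propose(1,'r'): ·
after 14 — deliver 1→4: n4:back/v1/[r]
after 15 — deliver 4→1: ·
after 16 — timeout(0): ·

1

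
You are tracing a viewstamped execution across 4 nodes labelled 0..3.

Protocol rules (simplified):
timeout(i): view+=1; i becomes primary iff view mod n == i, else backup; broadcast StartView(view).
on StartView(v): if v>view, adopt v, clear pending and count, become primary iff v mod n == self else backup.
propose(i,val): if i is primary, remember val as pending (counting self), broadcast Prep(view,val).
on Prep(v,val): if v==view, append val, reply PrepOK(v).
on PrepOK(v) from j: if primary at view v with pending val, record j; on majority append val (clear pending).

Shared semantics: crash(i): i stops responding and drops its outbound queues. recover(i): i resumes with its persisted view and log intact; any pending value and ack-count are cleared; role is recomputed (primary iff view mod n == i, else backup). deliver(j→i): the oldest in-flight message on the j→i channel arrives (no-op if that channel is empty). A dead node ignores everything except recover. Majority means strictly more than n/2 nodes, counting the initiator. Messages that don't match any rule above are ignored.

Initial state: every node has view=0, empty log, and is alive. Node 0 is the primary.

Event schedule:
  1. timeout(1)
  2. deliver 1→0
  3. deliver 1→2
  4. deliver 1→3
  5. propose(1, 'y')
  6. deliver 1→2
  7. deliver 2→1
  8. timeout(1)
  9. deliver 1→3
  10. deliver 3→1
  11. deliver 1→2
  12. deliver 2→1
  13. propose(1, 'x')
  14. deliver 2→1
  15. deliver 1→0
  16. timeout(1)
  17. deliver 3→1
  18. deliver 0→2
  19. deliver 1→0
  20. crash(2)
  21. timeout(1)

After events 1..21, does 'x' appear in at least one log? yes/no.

1. timeout(1):  <1:prim v1 ->
2. deliver 1→0:  <0:back v1 ->
3. deliver 1→2:  <2:back v1 ->
4. deliver 1→3:  <3:back v1 ->
5. propose(1,'y'):  nop
6. deliver 1→2:  <2:back v1 y>
7. deliver 2→1:  nop
8. timeout(1):  <1:back v2 ->
9. deliver 1→3:  <3:back v1 y>
10. deliver 3→1:  nop
11. deliver 1→2:  <2:prim v2 y>
12. deliver 2→1:  nop
13. propose(1,'x'):  nop
14. deliver 2→1:  nop
15. deliver 1→0:  <0:back v1 y>
16. timeout(1):  <1:back v3 ->
17. deliver 3→1:  nop
18. deliver 0→2:  nop
19. deliver 1→0:  <0:back v2 y>
20. crash(2):  <2:✗prim v2 y>
21. timeout(1):  <1:back v4 ->

no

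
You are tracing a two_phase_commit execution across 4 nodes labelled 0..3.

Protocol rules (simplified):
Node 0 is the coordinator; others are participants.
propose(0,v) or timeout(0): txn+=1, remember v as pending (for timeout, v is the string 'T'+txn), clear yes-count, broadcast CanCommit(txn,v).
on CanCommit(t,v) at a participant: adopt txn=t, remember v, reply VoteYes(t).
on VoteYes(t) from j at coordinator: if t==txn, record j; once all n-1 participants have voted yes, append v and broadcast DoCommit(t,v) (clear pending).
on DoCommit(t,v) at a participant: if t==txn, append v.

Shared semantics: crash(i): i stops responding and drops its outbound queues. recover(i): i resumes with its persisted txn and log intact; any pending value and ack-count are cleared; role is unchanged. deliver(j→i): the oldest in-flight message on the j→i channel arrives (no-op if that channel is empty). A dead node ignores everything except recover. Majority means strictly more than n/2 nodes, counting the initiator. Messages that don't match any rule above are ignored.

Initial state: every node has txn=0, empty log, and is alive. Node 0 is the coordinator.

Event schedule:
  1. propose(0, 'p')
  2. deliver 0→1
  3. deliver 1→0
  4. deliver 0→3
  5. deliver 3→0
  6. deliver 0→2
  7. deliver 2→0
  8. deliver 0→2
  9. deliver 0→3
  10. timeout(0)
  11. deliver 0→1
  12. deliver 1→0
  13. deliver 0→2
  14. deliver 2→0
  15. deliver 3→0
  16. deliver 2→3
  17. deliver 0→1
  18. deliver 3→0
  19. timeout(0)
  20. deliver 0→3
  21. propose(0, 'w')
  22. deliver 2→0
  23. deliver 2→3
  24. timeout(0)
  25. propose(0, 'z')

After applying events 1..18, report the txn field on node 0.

2

[1] propose(0,'p') → N0(coor t1 [-])
[2] deliver 0→1 → N1(part t1 [-])
[3] deliver 1→0 → ∅
[4] deliver 0→3 → N3(part t1 [-])
[5] deliver 3→0 → ∅
[6] deliver 0→2 → N2(part t1 [-])
[7] deliver 2→0 → N0(coor t1 [p])
[8] deliver 0→2 → N2(part t1 [p])
[9] deliver 0→3 → N3(part t1 [p])
[10] timeout(0) → N0(coor t2 [p])
[11] deliver 0→1 → N1(part t1 [p])
[12] deliver 1→0 → ∅
[13] deliver 0→2 → N2(part t2 [p])
[14] deliver 2→0 → ∅
[15] deliver 3→0 → ∅
[16] deliver 2→3 → ∅
[17] deliver 0→1 → N1(part t2 [p])
[18] deliver 3→0 → ∅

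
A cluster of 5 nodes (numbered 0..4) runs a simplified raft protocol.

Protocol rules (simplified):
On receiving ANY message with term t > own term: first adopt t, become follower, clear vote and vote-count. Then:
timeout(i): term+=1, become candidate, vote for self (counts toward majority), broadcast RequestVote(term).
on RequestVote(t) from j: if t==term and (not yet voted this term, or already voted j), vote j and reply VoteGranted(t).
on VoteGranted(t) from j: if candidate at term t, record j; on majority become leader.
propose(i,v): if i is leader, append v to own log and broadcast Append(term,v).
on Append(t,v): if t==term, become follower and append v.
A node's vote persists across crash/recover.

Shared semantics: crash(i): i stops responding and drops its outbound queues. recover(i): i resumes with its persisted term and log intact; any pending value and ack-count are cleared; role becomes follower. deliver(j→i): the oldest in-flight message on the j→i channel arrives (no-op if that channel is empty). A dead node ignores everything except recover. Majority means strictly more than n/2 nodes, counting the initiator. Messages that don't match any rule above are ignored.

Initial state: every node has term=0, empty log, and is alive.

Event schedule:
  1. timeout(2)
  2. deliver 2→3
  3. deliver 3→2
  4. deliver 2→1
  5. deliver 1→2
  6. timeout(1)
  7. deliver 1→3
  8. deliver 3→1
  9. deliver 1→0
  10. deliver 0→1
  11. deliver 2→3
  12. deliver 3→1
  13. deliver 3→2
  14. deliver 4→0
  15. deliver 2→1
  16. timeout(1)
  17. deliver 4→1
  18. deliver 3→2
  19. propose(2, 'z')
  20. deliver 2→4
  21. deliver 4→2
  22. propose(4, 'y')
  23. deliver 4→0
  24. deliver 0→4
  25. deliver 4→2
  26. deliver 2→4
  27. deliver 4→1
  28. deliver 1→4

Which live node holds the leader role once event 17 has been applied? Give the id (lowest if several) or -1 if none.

1. timeout(2):  <2:cand t1 ->
2. deliver 2→3:  <3:foll t1 ->
3. deliver 3→2:  nop
4. deliver 2→1:  <1:foll t1 ->
5. deliver 1→2:  <2:lead t1 ->
6. timeout(1):  <1:cand t2 ->
7. deliver 1→3:  <3:foll t2 ->
8. deliver 3→1:  nop
9. deliver 1→0:  <0:foll t2 ->
10. deliver 0→1:  <1:lead t2 ->
11. deliver 2→3:  nop
12. deliver 3→1:  nop
13. deliver 3→2:  nop
14. deliver 4→0:  nop
15. deliver 2→1:  nop
16. timeout(1):  <1:cand t3 ->
17. deliver 4→1:  nop

2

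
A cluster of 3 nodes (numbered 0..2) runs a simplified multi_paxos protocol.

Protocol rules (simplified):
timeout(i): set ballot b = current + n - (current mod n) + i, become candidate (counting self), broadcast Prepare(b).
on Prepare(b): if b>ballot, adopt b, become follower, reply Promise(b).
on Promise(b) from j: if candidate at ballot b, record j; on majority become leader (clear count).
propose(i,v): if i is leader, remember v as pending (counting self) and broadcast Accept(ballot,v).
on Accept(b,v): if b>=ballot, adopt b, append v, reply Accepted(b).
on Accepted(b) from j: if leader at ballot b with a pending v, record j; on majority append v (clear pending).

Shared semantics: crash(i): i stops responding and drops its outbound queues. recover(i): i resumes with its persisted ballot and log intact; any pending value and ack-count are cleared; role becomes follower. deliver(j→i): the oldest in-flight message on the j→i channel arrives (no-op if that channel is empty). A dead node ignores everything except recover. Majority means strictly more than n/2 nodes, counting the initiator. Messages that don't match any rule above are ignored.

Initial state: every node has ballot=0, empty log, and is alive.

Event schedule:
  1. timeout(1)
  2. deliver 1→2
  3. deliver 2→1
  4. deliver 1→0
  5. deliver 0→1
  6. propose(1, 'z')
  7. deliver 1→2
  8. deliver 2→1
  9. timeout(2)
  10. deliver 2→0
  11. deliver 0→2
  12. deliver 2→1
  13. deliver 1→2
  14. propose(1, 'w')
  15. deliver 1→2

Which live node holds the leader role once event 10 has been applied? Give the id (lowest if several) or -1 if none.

step 1 timeout(1): 1={cand,b=4,log=-}
step 2 deliver 1→2: 2={foll,b=4,log=-}
step 3 deliver 2→1: 1={lead,b=4,log=-}
step 4 deliver 1→0: 0={foll,b=4,log=-}
step 5 deliver 0→1: —
step 6 propose(1,'z'): —
step 7 deliver 1→2: 2={foll,b=4,log=z}
step 8 deliver 2→1: 1={lead,b=4,log=z}
step 9 timeout(2): 2={cand,b=8,log=z}
step 10 deliver 2→0: 0={foll,b=8,log=-}

1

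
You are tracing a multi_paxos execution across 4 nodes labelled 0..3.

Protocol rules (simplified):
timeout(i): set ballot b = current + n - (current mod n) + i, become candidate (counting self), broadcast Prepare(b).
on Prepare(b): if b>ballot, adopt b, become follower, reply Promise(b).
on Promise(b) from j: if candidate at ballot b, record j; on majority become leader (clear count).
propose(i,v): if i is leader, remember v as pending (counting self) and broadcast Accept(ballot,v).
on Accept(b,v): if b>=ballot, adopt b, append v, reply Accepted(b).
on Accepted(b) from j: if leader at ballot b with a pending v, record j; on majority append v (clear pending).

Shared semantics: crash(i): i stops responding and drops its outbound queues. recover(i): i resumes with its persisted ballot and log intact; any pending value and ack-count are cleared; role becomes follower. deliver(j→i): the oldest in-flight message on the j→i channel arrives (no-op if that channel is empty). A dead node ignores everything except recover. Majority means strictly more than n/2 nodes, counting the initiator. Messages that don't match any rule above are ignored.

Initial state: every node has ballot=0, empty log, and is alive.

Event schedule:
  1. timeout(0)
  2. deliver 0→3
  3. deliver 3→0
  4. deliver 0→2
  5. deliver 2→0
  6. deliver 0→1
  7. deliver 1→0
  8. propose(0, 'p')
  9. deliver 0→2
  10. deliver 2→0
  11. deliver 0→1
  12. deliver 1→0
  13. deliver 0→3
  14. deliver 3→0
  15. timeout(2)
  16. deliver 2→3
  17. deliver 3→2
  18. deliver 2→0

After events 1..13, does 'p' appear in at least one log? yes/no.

yes

after 1 — timeout(0): n0:cand/b4/[-]
after 2 — deliver 0→3: n3:foll/b4/[-]
after 3 — deliver 3→0: ·
after 4 — deliver 0→2: n2:foll/b4/[-]
after 5 — deliver 2→0: n0:lead/b4/[-]
after 6 — deliver 0→1: n1:foll/b4/[-]
after 7 — deliver 1→0: ·
after 8 — propose(0,'p'): ·
after 9 — deliver 0→2: n2:foll/b4/[p]
after 10 — deliver 2→0: ·
after 11 — deliver 0→1: n1:foll/b4/[p]
after 12 — deliver 1→0: n0:lead/b4/[p]
after 13 — deliver 0→3: n3:foll/b4/[p]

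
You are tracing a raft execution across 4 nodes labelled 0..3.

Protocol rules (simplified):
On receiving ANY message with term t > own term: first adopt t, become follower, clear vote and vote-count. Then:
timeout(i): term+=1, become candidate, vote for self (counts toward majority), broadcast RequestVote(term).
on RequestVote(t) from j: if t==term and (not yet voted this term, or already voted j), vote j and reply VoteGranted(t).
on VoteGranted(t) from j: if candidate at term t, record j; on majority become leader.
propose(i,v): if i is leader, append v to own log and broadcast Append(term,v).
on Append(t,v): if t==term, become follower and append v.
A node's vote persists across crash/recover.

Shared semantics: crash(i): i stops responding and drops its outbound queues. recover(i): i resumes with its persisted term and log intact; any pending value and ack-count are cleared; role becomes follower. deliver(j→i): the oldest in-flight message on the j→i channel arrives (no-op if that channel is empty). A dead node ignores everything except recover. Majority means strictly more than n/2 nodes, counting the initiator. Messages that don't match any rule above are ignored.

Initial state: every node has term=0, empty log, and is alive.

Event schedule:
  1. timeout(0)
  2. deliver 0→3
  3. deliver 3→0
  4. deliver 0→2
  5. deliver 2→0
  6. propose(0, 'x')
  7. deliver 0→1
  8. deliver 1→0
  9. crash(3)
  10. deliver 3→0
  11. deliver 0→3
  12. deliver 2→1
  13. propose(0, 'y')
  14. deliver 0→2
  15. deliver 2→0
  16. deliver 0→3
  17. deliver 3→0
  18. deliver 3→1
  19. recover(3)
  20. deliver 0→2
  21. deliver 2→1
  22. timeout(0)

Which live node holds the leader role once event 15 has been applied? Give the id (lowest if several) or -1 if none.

0

[1] timeout(0) → N0(cand t1 [-])
[2] deliver 0→3 → N3(foll t1 [-])
[3] deliver 3→0 → ∅
[4] deliver 0→2 → N2(foll t1 [-])
[5] deliver 2→0 → N0(lead t1 [-])
[6] propose(0,'x') → N0(lead t1 [x])
[7] deliver 0→1 → N1(foll t1 [-])
[8] deliver 1→0 → ∅
[9] crash(3) → N3(✗foll t1 [-])
[10] deliver 3→0 → ∅
[11] deliver 0→3 → ∅
[12] deliver 2→1 → ∅
[13] propose(0,'y') → N0(lead t1 [x,y])
[14] deliver 0→2 → N2(foll t1 [x])
[15] deliver 2→0 → ∅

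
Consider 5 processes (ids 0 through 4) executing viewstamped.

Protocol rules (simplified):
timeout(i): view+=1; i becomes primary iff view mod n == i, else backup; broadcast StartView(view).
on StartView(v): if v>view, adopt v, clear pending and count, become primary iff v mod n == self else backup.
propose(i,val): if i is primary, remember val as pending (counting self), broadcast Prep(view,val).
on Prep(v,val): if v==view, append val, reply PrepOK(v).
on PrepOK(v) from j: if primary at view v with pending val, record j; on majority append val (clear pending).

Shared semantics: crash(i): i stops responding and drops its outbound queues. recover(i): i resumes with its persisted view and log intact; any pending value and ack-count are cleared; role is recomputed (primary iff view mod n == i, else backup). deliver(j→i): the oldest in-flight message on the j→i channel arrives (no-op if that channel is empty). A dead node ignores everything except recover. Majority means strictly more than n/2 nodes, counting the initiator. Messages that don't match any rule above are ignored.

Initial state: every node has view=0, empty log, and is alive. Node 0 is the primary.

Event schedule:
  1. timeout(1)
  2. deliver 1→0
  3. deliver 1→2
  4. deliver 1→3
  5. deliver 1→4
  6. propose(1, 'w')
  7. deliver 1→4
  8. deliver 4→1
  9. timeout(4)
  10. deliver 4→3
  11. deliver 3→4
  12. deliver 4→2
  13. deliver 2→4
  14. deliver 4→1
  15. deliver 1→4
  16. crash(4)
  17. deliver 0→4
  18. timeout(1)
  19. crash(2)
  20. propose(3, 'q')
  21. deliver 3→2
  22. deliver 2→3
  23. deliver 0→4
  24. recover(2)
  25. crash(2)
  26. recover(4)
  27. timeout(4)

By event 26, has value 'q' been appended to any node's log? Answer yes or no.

no

1. timeout(1):  <1:prim v1 ->
2. deliver 1→0:  <0:back v1 ->
3. deliver 1→2:  <2:back v1 ->
4. deliver 1→3:  <3:back v1 ->
5. deliver 1→4:  <4:back v1 ->
6. propose(1,'w'):  nop
7. deliver 1→4:  <4:back v1 w>
8. deliver 4→1:  nop
9. timeout(4):  <4:back v2 w>
10. deliver 4→3:  <3:back v2 ->
11. deliver 3→4:  nop
12. deliver 4→2:  <2:prim v2 ->
13. deliver 2→4:  nop
14. deliver 4→1:  <1:back v2 ->
15. deliver 1→4:  nop
16. crash(4):  <4:✗back v2 w>
17. deliver 0→4:  nop
18. timeout(1):  <1:back v3 ->
19. crash(2):  <2:✗prim v2 ->
20. propose(3,'q'):  nop
21. deliver 3→2:  nop
22. deliver 2→3:  nop
23. deliver 0→4:  nop
24. recover(2):  <2:prim v2 ->
25. crash(2):  <2:✗prim v2 ->
26. recover(4):  <4:back v2 w>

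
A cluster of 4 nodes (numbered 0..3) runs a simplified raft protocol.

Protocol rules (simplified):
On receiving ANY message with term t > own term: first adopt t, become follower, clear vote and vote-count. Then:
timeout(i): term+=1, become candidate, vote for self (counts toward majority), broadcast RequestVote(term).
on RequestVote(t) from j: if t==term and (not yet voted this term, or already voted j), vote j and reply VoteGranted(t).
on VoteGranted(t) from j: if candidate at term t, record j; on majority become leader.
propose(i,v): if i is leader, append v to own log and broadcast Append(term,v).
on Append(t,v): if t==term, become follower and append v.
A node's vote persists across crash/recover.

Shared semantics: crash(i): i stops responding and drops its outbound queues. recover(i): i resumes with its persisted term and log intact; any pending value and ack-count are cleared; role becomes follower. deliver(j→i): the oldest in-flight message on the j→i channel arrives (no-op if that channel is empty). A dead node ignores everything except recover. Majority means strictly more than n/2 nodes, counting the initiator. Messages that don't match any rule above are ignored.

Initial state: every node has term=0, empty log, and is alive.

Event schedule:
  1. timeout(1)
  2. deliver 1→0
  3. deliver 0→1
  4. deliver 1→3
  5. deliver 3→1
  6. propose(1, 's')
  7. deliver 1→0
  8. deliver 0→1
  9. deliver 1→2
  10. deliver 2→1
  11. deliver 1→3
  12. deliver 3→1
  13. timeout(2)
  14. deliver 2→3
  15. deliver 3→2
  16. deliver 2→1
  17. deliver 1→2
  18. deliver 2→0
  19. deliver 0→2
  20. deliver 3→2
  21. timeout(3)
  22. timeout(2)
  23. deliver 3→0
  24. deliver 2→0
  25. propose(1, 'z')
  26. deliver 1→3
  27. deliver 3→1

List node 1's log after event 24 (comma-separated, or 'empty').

[1] timeout(1) → N1(cand t1 [-])
[2] deliver 1→0 → N0(foll t1 [-])
[3] deliver 0→1 → ∅
[4] deliver 1→3 → N3(foll t1 [-])
[5] deliver 3→1 → N1(lead t1 [-])
[6] propose(1,'s') → N1(lead t1 [s])
[7] deliver 1→0 → N0(foll t1 [s])
[8] deliver 0→1 → ∅
[9] deliver 1→2 → N2(foll t1 [-])
[10] deliver 2→1 → ∅
[11] deliver 1→3 → N3(foll t1 [s])
[12] deliver 3→1 → ∅
[13] timeout(2) → N2(cand t2 [-])
[14] deliver 2→3 → N3(foll t2 [s])
[15] deliver 3→2 → ∅
[16] deliver 2→1 → N1(foll t2 [s])
[17] deliver 1→2 → ∅
[18] deliver 2→0 → N0(foll t2 [s])
[19] deliver 0→2 → N2(lead t2 [-])
[20] deliver 3→2 → ∅
[21] timeout(3) → N3(cand t3 [s])
[22] timeout(2) → N2(cand t3 [-])
[23] deliver 3→0 → N0(foll t3 [s])
[24] deliver 2→0 → ∅

s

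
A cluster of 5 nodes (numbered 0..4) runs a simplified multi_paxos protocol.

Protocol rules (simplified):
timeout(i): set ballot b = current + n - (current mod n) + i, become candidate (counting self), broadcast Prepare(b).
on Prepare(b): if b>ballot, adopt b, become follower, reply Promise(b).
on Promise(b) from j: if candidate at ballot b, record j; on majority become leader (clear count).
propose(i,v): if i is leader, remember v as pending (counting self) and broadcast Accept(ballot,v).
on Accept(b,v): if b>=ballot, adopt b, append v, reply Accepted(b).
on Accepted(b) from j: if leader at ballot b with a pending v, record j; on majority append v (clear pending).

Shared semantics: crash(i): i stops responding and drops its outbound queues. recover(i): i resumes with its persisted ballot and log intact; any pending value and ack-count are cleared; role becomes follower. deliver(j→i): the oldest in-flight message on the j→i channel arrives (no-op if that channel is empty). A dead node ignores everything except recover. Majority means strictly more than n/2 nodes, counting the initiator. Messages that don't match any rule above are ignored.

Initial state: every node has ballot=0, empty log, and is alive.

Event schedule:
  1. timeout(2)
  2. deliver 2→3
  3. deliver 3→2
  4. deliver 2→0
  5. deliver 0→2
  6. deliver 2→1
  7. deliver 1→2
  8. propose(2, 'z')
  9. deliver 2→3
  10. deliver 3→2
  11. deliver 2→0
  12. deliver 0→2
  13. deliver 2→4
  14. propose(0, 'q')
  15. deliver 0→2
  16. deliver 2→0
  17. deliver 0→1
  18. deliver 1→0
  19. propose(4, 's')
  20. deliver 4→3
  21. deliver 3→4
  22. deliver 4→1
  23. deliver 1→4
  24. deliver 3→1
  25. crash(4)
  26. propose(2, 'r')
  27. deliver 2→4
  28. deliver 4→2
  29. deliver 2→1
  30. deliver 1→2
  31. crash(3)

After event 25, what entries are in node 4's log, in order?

step 1 timeout(2): 2={cand,b=7,log=-}
step 2 deliver 2→3: 3={foll,b=7,log=-}
step 3 deliver 3→2: —
step 4 deliver 2→0: 0={foll,b=7,log=-}
step 5 deliver 0→2: 2={lead,b=7,log=-}
step 6 deliver 2→1: 1={foll,b=7,log=-}
step 7 deliver 1→2: —
step 8 propose(2,'z'): —
step 9 deliver 2→3: 3={foll,b=7,log=z}
step 10 deliver 3→2: —
step 11 deliver 2→0: 0={foll,b=7,log=z}
step 12 deliver 0→2: 2={lead,b=7,log=z}
step 13 deliver 2→4: 4={foll,b=7,log=-}
step 14 propose(0,'q'): —
step 15 deliver 0→2: —
step 16 deliver 2→0: —
step 17 deliver 0→1: —
step 18 deliver 1→0: —
step 19 propose(4,'s'): —
step 20 deliver 4→3: —
step 21 deliver 3→4: —
step 22 deliver 4→1: —
step 23 deliver 1→4: —
step 24 deliver 3→1: —
step 25 crash(4): 4={✗foll,b=7,log=-}

empty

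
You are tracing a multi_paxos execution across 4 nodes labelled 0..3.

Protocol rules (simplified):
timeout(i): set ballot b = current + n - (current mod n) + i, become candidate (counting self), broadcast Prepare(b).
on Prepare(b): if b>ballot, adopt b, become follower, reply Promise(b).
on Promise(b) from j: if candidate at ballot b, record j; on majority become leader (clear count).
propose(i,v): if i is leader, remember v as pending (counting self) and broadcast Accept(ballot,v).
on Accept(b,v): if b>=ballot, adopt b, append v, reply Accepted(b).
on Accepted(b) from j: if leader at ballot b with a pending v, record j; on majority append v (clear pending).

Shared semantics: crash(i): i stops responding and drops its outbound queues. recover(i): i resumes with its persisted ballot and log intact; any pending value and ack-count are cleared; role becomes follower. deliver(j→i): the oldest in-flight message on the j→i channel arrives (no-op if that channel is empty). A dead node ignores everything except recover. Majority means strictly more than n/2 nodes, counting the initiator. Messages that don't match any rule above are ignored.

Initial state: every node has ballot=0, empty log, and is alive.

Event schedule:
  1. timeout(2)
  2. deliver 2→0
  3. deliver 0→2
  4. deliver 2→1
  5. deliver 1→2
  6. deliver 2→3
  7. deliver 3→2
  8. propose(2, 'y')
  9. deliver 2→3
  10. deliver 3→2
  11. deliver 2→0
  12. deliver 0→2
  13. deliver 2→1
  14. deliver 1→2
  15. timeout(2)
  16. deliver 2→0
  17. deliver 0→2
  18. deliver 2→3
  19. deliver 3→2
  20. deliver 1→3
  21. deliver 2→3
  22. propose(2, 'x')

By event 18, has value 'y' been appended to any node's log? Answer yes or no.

after 1 — timeout(2): n2:cand/b6/[-]
after 2 — deliver 2→0: n0:foll/b6/[-]
after 3 — deliver 0→2: ·
after 4 — deliver 2→1: n1:foll/b6/[-]
after 5 — deliver 1→2: n2:lead/b6/[-]
after 6 — deliver 2→3: n3:foll/b6/[-]
after 7 — deliver 3→2: ·
after 8 — propose(2,'y'): ·
after 9 — deliver 2→3: n3:foll/b6/[y]
after 10 — deliver 3→2: ·
after 11 — deliver 2→0: n0:foll/b6/[y]
after 12 — deliver 0→2: n2:lead/b6/[y]
after 13 — deliver 2→1: n1:foll/b6/[y]
after 14 — deliver 1→2: ·
after 15 — timeout(2): n2:cand/b10/[y]
after 16 — deliver 2→0: n0:foll/b10/[y]
after 17 — deliver 0→2: ·
after 18 — deliver 2→3: n3:foll/b10/[y]

yes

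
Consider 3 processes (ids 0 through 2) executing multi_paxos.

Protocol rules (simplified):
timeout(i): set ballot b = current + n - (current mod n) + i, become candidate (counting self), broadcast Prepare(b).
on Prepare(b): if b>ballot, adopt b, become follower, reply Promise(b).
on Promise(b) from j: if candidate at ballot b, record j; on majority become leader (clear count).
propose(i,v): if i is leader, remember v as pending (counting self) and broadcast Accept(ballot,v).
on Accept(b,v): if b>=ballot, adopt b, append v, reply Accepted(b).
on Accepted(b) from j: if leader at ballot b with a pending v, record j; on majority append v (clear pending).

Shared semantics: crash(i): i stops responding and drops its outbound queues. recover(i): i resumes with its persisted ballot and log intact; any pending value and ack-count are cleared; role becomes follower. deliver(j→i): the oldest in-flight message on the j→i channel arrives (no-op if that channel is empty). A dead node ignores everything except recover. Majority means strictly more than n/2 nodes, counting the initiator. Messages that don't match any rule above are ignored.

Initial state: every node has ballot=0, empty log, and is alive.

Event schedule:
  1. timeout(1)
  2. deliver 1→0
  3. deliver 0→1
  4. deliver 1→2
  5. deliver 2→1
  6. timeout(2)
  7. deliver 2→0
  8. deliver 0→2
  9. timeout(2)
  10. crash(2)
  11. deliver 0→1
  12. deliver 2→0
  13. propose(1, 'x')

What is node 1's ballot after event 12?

1. timeout(1):  <1:cand b4 ->
2. deliver 1→0:  <0:foll b4 ->
3. deliver 0→1:  <1:lead b4 ->
4. deliver 1→2:  <2:foll b4 ->
5. deliver 2→1:  nop
6. timeout(2):  <2:cand b8 ->
7. deliver 2→0:  <0:foll b8 ->
8. deliver 0→2:  <2:lead b8 ->
9. timeout(2):  <2:cand b11 ->
10. crash(2):  <2:✗cand b11 ->
11. deliver 0→1:  nop
12. deliver 2→0:  nop

4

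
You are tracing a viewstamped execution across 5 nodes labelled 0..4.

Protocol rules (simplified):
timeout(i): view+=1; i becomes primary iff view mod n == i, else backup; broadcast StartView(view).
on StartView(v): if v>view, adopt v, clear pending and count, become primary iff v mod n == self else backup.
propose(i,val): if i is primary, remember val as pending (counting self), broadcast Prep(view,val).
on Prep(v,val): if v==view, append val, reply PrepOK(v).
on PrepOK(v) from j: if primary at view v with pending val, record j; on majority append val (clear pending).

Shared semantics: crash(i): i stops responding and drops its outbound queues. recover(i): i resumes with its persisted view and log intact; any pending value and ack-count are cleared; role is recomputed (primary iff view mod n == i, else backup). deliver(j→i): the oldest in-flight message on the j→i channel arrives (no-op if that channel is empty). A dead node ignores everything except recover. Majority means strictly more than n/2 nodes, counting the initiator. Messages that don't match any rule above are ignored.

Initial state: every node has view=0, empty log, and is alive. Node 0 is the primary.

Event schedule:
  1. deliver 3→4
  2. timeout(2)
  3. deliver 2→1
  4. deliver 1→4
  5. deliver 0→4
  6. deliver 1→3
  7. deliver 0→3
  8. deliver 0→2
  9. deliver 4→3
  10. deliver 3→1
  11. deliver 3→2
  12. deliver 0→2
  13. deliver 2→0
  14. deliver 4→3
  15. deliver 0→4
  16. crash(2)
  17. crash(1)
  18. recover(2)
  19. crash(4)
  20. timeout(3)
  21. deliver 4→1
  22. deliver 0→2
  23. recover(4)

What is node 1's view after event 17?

1

[1] deliver 3→4 → ∅
[2] timeout(2) → N2(back v1 [-])
[3] deliver 2→1 → N1(prim v1 [-])
[4] deliver 1→4 → ∅
[5] deliver 0→4 → ∅
[6] deliver 1→3 → ∅
[7] deliver 0→3 → ∅
[8] deliver 0→2 → ∅
[9] deliver 4→3 → ∅
[10] deliver 3→1 → ∅
[11] deliver 3→2 → ∅
[12] deliver 0→2 → ∅
[13] deliver 2→0 → N0(back v1 [-])
[14] deliver 4→3 → ∅
[15] deliver 0→4 → ∅
[16] crash(2) → N2(✗back v1 [-])
[17] crash(1) → N1(✗prim v1 [-])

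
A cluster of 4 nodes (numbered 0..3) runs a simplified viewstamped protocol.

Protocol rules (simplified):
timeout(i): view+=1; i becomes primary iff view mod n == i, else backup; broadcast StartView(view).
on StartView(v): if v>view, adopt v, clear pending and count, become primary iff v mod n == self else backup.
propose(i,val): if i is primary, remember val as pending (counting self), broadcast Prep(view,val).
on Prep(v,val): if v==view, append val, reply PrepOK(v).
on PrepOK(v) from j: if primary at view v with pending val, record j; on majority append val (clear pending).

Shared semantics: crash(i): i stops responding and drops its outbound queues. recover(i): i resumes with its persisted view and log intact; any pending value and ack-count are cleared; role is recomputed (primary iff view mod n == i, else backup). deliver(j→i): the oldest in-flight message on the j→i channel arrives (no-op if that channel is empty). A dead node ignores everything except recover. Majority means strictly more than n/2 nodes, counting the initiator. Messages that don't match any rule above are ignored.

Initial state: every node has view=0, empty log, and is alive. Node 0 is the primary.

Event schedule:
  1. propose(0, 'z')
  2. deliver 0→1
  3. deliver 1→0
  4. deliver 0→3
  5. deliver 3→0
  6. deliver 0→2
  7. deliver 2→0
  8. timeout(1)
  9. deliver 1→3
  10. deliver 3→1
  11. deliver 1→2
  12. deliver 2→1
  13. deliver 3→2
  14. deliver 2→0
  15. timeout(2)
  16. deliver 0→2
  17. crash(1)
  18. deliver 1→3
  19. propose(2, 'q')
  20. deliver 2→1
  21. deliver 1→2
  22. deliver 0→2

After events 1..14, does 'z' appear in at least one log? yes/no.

[1] propose(0,'z') → ∅
[2] deliver 0→1 → N1(back v0 [z])
[3] deliver 1→0 → ∅
[4] deliver 0→3 → N3(back v0 [z])
[5] deliver 3→0 → N0(prim v0 [z])
[6] deliver 0→2 → N2(back v0 [z])
[7] deliver 2→0 → ∅
[8] timeout(1) → N1(prim v1 [z])
[9] deliver 1→3 → N3(back v1 [z])
[10] deliver 3→1 → ∅
[11] deliver 1→2 → N2(back v1 [z])
[12] deliver 2→1 → ∅
[13] deliver 3→2 → ∅
[14] deliver 2→0 → ∅

yes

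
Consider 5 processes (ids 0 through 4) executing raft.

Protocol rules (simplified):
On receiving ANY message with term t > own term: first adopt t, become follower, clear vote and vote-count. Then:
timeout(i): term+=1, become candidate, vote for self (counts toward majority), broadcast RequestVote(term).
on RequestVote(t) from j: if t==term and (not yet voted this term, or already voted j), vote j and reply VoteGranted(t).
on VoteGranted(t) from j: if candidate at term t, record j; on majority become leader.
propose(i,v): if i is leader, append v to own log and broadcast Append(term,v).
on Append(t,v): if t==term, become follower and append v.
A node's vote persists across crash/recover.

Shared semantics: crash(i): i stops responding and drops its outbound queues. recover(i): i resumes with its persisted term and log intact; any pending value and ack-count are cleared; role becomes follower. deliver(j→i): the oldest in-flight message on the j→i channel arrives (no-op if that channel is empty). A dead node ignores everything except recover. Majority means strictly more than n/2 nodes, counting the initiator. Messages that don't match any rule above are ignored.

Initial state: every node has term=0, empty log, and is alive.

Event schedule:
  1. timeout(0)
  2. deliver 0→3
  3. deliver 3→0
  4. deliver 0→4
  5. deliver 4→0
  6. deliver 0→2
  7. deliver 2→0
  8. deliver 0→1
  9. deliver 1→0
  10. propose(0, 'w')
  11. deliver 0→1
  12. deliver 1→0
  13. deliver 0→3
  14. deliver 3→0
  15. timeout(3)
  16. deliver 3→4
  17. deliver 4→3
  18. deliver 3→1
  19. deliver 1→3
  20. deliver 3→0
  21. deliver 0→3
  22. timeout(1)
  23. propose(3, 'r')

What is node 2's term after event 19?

1

[1] timeout(0) → N0(cand t1 [-])
[2] deliver 0→3 → N3(foll t1 [-])
[3] deliver 3→0 → ∅
[4] deliver 0→4 → N4(foll t1 [-])
[5] deliver 4→0 → N0(lead t1 [-])
[6] deliver 0→2 → N2(foll t1 [-])
[7] deliver 2→0 → ∅
[8] deliver 0→1 → N1(foll t1 [-])
[9] deliver 1→0 → ∅
[10] propose(0,'w') → N0(lead t1 [w])
[11] deliver 0→1 → N1(foll t1 [w])
[12] deliver 1→0 → ∅
[13] deliver 0→3 → N3(foll t1 [w])
[14] deliver 3→0 → ∅
[15] timeout(3) → N3(cand t2 [w])
[16] deliver 3→4 → N4(foll t2 [-])
[17] deliver 4→3 → ∅
[18] deliver 3→1 → N1(foll t2 [w])
[19] deliver 1→3 → N3(lead t2 [w])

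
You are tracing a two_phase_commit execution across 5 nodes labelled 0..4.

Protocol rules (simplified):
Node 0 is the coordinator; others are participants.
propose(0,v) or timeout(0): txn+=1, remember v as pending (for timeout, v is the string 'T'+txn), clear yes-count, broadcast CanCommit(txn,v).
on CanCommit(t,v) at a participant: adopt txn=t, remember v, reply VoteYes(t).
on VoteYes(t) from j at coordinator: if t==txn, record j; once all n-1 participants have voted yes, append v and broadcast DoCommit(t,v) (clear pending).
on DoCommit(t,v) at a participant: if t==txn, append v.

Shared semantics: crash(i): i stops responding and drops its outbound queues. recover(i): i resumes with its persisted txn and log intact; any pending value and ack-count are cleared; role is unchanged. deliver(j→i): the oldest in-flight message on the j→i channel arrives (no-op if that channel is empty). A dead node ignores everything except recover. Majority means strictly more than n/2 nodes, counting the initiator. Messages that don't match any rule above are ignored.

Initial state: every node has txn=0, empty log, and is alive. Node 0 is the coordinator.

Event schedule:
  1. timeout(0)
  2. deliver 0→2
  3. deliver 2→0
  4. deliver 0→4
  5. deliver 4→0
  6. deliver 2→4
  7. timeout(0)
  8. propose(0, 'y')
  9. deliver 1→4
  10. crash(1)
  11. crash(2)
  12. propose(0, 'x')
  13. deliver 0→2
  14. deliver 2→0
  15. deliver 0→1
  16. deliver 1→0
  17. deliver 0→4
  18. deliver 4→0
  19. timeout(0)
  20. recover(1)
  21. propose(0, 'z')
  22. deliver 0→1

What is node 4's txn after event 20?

2

1. timeout(0):  <0:coor t1 ->
2. deliver 0→2:  <2:part t1 ->
3. deliver 2→0:  nop
4. deliver 0→4:  <4:part t1 ->
5. deliver 4→0:  nop
6. deliver 2→4:  nop
7. timeout(0):  <0:coor t2 ->
8. propose(0,'y'):  <0:coor t3 ->
9. deliver 1→4:  nop
10. crash(1):  <1:✗part t0 ->
11. crash(2):  <2:✗part t1 ->
12. propose(0,'x'):  <0:coor t4 ->
13. deliver 0→2:  nop
14. deliver 2→0:  nop
15. deliver 0→1:  nop
16. deliver 1→0:  nop
17. deliver 0→4:  <4:part t2 ->
18. deliver 4→0:  nop
19. timeout(0):  <0:coor t5 ->
20. recover(1):  <1:part t0 ->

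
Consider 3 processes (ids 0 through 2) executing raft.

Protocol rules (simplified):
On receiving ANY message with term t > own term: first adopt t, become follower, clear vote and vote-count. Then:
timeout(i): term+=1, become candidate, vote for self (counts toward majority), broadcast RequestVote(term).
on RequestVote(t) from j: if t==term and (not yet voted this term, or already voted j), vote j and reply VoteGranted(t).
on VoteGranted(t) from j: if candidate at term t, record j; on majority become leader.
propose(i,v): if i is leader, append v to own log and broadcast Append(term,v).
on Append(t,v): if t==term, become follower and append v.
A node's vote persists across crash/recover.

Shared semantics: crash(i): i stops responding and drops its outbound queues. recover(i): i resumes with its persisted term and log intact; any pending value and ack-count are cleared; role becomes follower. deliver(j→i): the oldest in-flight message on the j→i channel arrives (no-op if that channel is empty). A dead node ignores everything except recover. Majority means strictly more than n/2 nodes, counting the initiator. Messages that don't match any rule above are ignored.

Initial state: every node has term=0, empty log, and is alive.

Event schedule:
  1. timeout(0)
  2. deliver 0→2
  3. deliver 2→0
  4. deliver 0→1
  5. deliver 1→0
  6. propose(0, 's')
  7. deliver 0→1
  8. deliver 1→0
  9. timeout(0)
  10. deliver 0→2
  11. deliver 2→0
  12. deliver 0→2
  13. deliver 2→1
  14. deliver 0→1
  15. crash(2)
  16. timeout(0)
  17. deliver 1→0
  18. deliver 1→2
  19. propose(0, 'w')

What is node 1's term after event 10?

step 1 timeout(0): 0={cand,t=1,log=-}
step 2 deliver 0→2: 2={foll,t=1,log=-}
step 3 deliver 2→0: 0={lead,t=1,log=-}
step 4 deliver 0→1: 1={foll,t=1,log=-}
step 5 deliver 1→0: —
step 6 propose(0,'s'): 0={lead,t=1,log=s}
step 7 deliver 0→1: 1={foll,t=1,log=s}
step 8 deliver 1→0: —
step 9 timeout(0): 0={cand,t=2,log=s}
step 10 deliver 0→2: 2={foll,t=1,log=s}

1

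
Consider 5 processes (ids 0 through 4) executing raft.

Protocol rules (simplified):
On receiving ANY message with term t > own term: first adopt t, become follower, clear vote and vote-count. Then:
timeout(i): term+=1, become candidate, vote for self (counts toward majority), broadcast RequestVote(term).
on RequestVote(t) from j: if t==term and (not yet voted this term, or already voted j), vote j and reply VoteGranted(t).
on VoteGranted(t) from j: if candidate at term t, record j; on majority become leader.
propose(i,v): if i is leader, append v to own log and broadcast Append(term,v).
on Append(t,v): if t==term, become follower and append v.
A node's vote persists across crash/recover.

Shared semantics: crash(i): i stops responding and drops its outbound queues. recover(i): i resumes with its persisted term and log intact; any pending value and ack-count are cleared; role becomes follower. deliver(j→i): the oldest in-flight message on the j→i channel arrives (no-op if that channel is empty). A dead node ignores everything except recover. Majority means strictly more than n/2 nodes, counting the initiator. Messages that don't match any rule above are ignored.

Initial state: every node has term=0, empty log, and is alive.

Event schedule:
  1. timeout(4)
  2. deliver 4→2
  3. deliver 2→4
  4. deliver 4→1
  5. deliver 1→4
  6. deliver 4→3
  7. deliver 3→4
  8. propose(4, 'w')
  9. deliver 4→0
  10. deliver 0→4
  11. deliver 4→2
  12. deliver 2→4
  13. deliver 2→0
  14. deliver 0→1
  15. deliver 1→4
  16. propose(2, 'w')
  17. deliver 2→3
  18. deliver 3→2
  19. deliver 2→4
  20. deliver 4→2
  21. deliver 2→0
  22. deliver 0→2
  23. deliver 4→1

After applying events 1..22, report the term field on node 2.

1

after 1 — timeout(4): n4:cand/t1/[-]
after 2 — deliver 4→2: n2:foll/t1/[-]
after 3 — deliver 2→4: ·
after 4 — deliver 4→1: n1:foll/t1/[-]
after 5 — deliver 1→4: n4:lead/t1/[-]
after 6 — deliver 4→3: n3:foll/t1/[-]
after 7 — deliver 3→4: ·
after 8 — propose(4,'w'): n4:lead/t1/[w]
after 9 — deliver 4→0: n0:foll/t1/[-]
after 10 — deliver 0→4: ·
after 11 — deliver 4→2: n2:foll/t1/[w]
after 12 — deliver 2→4: ·
after 13 — deliver 2→0: ·
after 14 — deliver 0→1: ·
after 15 — deliver 1→4: ·
after 16 — propose(2,'w'): ·
after 17 — deliver 2→3: ·
after 18 — deliver 3→2: ·
after 19 — deliver 2→4: ·
after 20 — deliver 4→2: ·
after 21 — deliver 2→0: ·
after 22 — deliver 0→2: ·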